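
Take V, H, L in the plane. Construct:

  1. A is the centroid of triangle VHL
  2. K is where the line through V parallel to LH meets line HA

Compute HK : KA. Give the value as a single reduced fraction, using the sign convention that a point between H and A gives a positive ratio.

HK:KA = -3/2

Assign V = (0, 0), H = (1, 0), L = (0, 1) — the answer is frame-independent, so this choice is without loss of generality.
1. A is the centroid of triangle VHL ⇒ A = (1/3, 1/3)
2. K is where the line through V parallel to LH meets line HA ⇒ K = (-1, 1)
K = H + t·(A−H) with t = 3, so HK:KA = t:(1−t) = 3:-2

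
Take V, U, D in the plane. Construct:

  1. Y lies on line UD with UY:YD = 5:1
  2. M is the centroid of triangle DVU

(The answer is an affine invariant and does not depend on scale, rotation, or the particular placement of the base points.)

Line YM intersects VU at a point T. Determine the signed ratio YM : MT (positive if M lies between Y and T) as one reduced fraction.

Choose coordinates V = (0, 0), U = (1, 0), D = (0, 1).
1. Y lies on line UD with UY:YD = 5:1 ⇒ Y = (1/6, 5/6)
2. M is the centroid of triangle DVU ⇒ M = (1/3, 1/3)
line YM meets VU at T = (4/9, 0)
M = Y + t·(T−Y) with t = 3/5, so YM:MT = 3/5:2/5

YM:MT = 3/2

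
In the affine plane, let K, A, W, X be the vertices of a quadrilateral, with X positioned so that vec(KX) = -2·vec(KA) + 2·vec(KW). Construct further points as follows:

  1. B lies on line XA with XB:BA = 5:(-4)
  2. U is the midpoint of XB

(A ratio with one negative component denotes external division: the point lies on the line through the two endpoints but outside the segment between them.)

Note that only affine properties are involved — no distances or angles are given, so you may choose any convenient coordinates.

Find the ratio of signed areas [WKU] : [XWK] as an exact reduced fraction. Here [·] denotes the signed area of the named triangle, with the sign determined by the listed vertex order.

[WKU]:[XWK] = -11/4

Assign K = (0, 0), A = (1, 0), W = (0, 1), X = (-2, 2) — the answer is frame-independent, so this choice is without loss of generality.
1. B lies on line XA with XB:BA = 5:(-4) ⇒ B = (13, -8)
2. U is the midpoint of XB ⇒ U = (11/2, -3)
2·[WKU] = 11/2, 2·[XWK] = -2
[WKU]:[XWK] = 11/2:-2 = -11/4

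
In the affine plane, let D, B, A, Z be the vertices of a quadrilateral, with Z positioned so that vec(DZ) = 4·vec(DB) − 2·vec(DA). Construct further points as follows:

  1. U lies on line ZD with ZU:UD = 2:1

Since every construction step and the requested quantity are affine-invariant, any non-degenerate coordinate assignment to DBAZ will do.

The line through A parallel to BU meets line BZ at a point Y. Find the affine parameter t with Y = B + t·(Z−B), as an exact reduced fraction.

t = -1/4

Choose coordinates D = (0, 0), B = (1, 0), A = (0, 1), Z = (4, -2).
1. U lies on line ZD with ZU:UD = 2:1 ⇒ U = (4/3, -2/3)
through A parallel to BU: direction (1/3, -2/3); meets BZ at Y = (1/4, 1/2)
Y = B + t·(Z−B) with t = -1/4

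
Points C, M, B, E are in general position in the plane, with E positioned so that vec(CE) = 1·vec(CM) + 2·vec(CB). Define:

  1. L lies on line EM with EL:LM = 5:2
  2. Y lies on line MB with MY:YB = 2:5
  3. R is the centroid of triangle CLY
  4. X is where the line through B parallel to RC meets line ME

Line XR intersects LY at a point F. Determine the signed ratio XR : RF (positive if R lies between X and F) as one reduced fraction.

XR:RF = 11/2

Work in coordinates with C = (0, 0), M = (1, 0), B = (0, 1), E = (1, 2).
1. L lies on line EM with EL:LM = 5:2 ⇒ L = (1, 4/7)
2. Y lies on line MB with MY:YB = 2:5 ⇒ Y = (5/7, 2/7)
3. R is the centroid of triangle CLY ⇒ R = (4/7, 2/7)
4. X is where the line through B parallel to RC meets line ME ⇒ X = (1, 3/2)
line XR meets LY at F = (38/77, 5/77)
R = X + t·(F−X) with t = 11/13, so XR:RF = 11/13:2/13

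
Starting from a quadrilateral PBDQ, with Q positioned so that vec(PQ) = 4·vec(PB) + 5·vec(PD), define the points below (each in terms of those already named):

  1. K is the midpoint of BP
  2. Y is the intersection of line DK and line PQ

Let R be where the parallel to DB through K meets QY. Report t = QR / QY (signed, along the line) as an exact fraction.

t = 221/216

Set P = (0, 0), B = (1, 0), D = (0, 1), Q = (4, 5); any affine frame gives the same invariant.
1. K is the midpoint of BP ⇒ K = (1/2, 0)
2. Y is the intersection of line DK and line PQ ⇒ Y = (4/13, 5/13)
through K parallel to DB: direction (1, -1); meets QY at R = (2/9, 5/18)
R = Q + t·(Y−Q) with t = 221/216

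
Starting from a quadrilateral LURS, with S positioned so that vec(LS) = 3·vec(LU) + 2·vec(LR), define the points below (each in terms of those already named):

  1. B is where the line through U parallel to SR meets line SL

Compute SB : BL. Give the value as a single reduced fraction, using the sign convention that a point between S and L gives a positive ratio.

Work in coordinates with L = (0, 0), U = (1, 0), R = (0, 1), S = (3, 2).
1. B is where the line through U parallel to SR meets line SL ⇒ B = (-1, -2/3)
B = S + t·(L−S) with t = 4/3, so SB:BL = t:(1−t) = 4/3:-1/3

SB:BL = -4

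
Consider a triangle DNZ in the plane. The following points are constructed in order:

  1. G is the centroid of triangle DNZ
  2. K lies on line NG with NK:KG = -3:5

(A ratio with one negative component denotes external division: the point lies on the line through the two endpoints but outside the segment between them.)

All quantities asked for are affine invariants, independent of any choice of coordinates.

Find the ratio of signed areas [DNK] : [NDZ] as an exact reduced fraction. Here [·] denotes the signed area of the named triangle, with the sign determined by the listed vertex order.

Choose coordinates D = (0, 0), N = (1, 0), Z = (0, 1).
1. G is the centroid of triangle DNZ ⇒ G = (1/3, 1/3)
2. K lies on line NG with NK:KG = -3:5 ⇒ K = (2, -1/2)
2·[DNK] = -1/2, 2·[NDZ] = -1
[DNK]:[NDZ] = -1/2:-1 = 1/2

[DNK]:[NDZ] = 1/2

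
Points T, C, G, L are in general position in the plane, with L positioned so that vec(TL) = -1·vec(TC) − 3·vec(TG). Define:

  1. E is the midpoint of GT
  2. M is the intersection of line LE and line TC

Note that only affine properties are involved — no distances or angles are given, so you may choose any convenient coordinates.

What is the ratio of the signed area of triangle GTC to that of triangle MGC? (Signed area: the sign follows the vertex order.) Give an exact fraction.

[GTC]:[MGC] = -7/8

Work in coordinates with T = (0, 0), C = (1, 0), G = (0, 1), L = (-1, -3).
1. E is the midpoint of GT ⇒ E = (0, 1/2)
2. M is the intersection of line LE and line TC ⇒ M = (-1/7, 0)
2·[GTC] = 1, 2·[MGC] = -8/7
[GTC]:[MGC] = 1:-8/7 = -7/8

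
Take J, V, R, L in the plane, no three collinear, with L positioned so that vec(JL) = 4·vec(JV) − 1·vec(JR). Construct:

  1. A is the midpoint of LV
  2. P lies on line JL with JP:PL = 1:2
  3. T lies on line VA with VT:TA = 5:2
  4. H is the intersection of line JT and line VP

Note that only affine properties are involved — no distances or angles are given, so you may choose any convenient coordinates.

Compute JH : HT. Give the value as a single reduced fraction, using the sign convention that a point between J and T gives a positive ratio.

Set J = (0, 0), V = (1, 0), R = (0, 1), L = (4, -1); any affine frame gives the same invariant.
1. A is the midpoint of LV ⇒ A = (5/2, -1/2)
2. P lies on line JL with JP:PL = 1:2 ⇒ P = (4/3, -1/3)
3. T lies on line VA with VT:TA = 5:2 ⇒ T = (29/14, -5/14)
4. H is the intersection of line JT and line VP ⇒ H = (29/24, -5/24)
H = J + t·(T−J) with t = 7/12, so JH:HT = t:(1−t) = 7/12:5/12

JH:HT = 7/5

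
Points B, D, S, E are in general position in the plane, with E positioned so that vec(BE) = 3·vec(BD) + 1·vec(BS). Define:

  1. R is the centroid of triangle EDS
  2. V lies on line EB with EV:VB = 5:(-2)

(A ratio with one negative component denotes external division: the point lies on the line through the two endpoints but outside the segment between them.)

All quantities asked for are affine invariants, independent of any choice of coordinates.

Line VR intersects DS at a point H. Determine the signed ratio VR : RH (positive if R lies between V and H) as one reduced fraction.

Set B = (0, 0), D = (1, 0), S = (0, 1), E = (3, 1); any affine frame gives the same invariant.
1. R is the centroid of triangle EDS ⇒ R = (4/3, 2/3)
2. V lies on line EB with EV:VB = 5:(-2) ⇒ V = (-2, -2/3)
line VR meets DS at H = (13/21, 8/21)
R = V + t·(H−V) with t = 14/11, so VR:RH = 14/11:-3/11

VR:RH = -14/3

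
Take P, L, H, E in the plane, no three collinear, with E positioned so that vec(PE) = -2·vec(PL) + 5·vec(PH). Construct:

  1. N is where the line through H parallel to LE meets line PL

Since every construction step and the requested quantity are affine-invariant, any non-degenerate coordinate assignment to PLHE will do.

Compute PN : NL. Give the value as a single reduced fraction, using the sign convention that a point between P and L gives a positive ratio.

Work in coordinates with P = (0, 0), L = (1, 0), H = (0, 1), E = (-2, 5).
1. N is where the line through H parallel to LE meets line PL ⇒ N = (3/5, 0)
N = P + t·(L−P) with t = 3/5, so PN:NL = t:(1−t) = 3/5:2/5

PN:NL = 3/2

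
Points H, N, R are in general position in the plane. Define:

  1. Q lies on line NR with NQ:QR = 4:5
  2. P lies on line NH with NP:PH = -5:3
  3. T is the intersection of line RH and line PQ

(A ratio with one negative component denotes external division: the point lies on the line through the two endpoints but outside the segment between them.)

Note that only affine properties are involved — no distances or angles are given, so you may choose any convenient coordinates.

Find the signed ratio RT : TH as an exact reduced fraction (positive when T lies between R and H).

RT:TH = 25/12

Set H = (0, 0), N = (1, 0), R = (0, 1); any affine frame gives the same invariant.
1. Q lies on line NR with NQ:QR = 4:5 ⇒ Q = (5/9, 4/9)
2. P lies on line NH with NP:PH = -5:3 ⇒ P = (-3/2, 0)
3. T is the intersection of line RH and line PQ ⇒ T = (0, 12/37)
T = R + t·(H−R) with t = 25/37, so RT:TH = t:(1−t) = 25/37:12/37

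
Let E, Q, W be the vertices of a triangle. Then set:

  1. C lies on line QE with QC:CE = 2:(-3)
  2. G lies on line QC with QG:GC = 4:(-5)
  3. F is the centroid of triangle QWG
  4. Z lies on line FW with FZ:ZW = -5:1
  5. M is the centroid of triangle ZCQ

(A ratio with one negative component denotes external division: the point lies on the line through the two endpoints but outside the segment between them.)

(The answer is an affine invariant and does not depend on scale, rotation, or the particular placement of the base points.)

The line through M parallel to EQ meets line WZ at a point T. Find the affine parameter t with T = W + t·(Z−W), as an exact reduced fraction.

t = -11/3

Choose coordinates E = (0, 0), Q = (1, 0), W = (0, 1).
1. C lies on line QE with QC:CE = 2:(-3) ⇒ C = (3, 0)
2. G lies on line QC with QG:GC = 4:(-5) ⇒ G = (-7, 0)
3. F is the centroid of triangle QWG ⇒ F = (-2, 1/3)
4. Z lies on line FW with FZ:ZW = -5:1 ⇒ Z = (1/2, 7/6)
5. M is the centroid of triangle ZCQ ⇒ M = (3/2, 7/18)
through M parallel to EQ: direction (1, 0); meets WZ at T = (-11/6, 7/18)
T = W + t·(Z−W) with t = -11/3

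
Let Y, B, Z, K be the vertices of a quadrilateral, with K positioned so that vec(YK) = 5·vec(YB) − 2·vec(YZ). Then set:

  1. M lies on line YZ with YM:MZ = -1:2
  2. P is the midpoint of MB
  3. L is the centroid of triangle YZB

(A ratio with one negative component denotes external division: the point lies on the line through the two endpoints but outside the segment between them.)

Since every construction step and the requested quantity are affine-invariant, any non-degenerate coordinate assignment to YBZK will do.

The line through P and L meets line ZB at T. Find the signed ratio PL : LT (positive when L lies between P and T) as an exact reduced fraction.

PL:LT = 2

Set Y = (0, 0), B = (1, 0), Z = (0, 1), K = (5, -2); any affine frame gives the same invariant.
1. M lies on line YZ with YM:MZ = -1:2 ⇒ M = (0, -1)
2. P is the midpoint of MB ⇒ P = (1/2, -1/2)
3. L is the centroid of triangle YZB ⇒ L = (1/3, 1/3)
line PL meets ZB at T = (1/4, 3/4)
L = P + t·(T−P) with t = 2/3, so PL:LT = 2/3:1/3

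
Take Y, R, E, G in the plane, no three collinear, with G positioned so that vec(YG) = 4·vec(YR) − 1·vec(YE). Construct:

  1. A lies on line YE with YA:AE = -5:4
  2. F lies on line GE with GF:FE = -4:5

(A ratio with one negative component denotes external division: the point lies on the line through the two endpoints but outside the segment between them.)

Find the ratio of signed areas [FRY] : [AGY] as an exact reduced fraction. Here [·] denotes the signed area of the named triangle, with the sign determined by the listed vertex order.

Choose coordinates Y = (0, 0), R = (1, 0), E = (0, 1), G = (4, -1).
1. A lies on line YE with YA:AE = -5:4 ⇒ A = (0, 5)
2. F lies on line GE with GF:FE = -4:5 ⇒ F = (20, -9)
2·[FRY] = 9, 2·[AGY] = -20
[FRY]:[AGY] = 9:-20 = -9/20

[FRY]:[AGY] = -9/20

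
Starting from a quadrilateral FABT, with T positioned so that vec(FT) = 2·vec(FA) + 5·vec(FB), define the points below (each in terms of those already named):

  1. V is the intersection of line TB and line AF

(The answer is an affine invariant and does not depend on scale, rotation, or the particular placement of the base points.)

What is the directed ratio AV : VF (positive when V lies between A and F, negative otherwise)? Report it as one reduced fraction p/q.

Choose coordinates F = (0, 0), A = (1, 0), B = (0, 1), T = (2, 5).
1. V is the intersection of line TB and line AF ⇒ V = (-1/2, 0)
V = A + t·(F−A) with t = 3/2, so AV:VF = t:(1−t) = 3/2:-1/2

AV:VF = -3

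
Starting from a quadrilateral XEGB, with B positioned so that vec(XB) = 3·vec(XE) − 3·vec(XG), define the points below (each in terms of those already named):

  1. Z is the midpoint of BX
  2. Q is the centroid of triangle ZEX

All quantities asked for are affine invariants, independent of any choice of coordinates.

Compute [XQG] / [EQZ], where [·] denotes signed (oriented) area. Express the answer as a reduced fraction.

Assign X = (0, 0), E = (1, 0), G = (0, 1), B = (3, -3) — the answer is frame-independent, so this choice is without loss of generality.
1. Z is the midpoint of BX ⇒ Z = (3/2, -3/2)
2. Q is the centroid of triangle ZEX ⇒ Q = (5/6, -1/2)
2·[XQG] = 5/6, 2·[EQZ] = 1/2
[XQG]:[EQZ] = 5/6:1/2 = 5/3

[XQG]:[EQZ] = 5/3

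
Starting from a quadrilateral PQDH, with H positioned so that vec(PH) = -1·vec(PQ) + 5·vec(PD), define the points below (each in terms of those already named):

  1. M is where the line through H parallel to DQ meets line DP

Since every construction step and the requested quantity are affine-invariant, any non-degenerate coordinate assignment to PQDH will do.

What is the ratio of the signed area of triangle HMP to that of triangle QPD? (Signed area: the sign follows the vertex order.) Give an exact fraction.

Set P = (0, 0), Q = (1, 0), D = (0, 1), H = (-1, 5); any affine frame gives the same invariant.
1. M is where the line through H parallel to DQ meets line DP ⇒ M = (0, 4)
2·[HMP] = -4, 2·[QPD] = -1
[HMP]:[QPD] = -4:-1 = 4

[HMP]:[QPD] = 4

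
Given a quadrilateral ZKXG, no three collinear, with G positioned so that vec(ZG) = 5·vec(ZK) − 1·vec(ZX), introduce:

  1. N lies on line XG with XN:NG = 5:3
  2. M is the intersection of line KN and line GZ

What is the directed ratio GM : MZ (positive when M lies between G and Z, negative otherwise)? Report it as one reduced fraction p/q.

GM:MZ = -9/2

Set Z = (0, 0), K = (1, 0), X = (0, 1), G = (5, -1); any affine frame gives the same invariant.
1. N lies on line XG with XN:NG = 5:3 ⇒ N = (25/8, -1/4)
2. M is the intersection of line KN and line GZ ⇒ M = (-10/7, 2/7)
M = G + t·(Z−G) with t = 9/7, so GM:MZ = t:(1−t) = 9/7:-2/7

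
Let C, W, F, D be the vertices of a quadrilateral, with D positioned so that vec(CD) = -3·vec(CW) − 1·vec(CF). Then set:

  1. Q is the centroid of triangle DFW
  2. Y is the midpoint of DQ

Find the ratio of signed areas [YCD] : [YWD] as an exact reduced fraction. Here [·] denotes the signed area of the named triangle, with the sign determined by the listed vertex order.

[YCD]:[YWD] = 2/5

Work in coordinates with C = (0, 0), W = (1, 0), F = (0, 1), D = (-3, -1).
1. Q is the centroid of triangle DFW ⇒ Q = (-2/3, 0)
2. Y is the midpoint of DQ ⇒ Y = (-11/6, -1/2)
2·[YCD] = -1/3, 2·[YWD] = -5/6
[YCD]:[YWD] = -1/3:-5/6 = 2/5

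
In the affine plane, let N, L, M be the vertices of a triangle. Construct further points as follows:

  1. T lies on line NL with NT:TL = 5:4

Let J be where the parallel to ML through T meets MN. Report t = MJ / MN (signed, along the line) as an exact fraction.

Assign N = (0, 0), L = (1, 0), M = (0, 1) — the answer is frame-independent, so this choice is without loss of generality.
1. T lies on line NL with NT:TL = 5:4 ⇒ T = (5/9, 0)
through T parallel to ML: direction (1, -1); meets MN at J = (0, 5/9)
J = M + t·(N−M) with t = 4/9

t = 4/9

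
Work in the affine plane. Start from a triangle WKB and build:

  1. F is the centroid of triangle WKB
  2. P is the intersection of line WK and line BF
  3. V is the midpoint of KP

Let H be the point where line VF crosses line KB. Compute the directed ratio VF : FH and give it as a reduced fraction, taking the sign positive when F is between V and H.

Assign W = (0, 0), K = (1, 0), B = (0, 1) — the answer is frame-independent, so this choice is without loss of generality.
1. F is the centroid of triangle WKB ⇒ F = (1/3, 1/3)
2. P is the intersection of line WK and line BF ⇒ P = (1/2, 0)
3. V is the midpoint of KP ⇒ V = (3/4, 0)
line VF meets KB at H = (2, -1)
F = V + t·(H−V) with t = -1/3, so VF:FH = -1/3:4/3

VF:FH = -1/4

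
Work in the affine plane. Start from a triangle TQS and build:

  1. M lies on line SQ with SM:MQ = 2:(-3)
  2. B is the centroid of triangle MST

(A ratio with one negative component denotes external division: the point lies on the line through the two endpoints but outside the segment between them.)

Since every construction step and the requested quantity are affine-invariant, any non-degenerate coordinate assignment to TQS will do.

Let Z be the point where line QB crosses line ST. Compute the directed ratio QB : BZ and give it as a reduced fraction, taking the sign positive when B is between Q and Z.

Choose coordinates T = (0, 0), Q = (1, 0), S = (0, 1).
1. M lies on line SQ with SM:MQ = 2:(-3) ⇒ M = (-2, 3)
2. B is the centroid of triangle MST ⇒ B = (-2/3, 4/3)
line QB meets ST at Z = (0, 4/5)
B = Q + t·(Z−Q) with t = 5/3, so QB:BZ = 5/3:-2/3

QB:BZ = -5/2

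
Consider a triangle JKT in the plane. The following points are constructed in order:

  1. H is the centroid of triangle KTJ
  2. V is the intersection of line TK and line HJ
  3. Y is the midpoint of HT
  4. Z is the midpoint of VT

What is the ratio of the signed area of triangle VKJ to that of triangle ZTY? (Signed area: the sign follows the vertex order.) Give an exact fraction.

[VKJ]:[ZTY] = -12

Set J = (0, 0), K = (1, 0), T = (0, 1); any affine frame gives the same invariant.
1. H is the centroid of triangle KTJ ⇒ H = (1/3, 1/3)
2. V is the intersection of line TK and line HJ ⇒ V = (1/2, 1/2)
3. Y is the midpoint of HT ⇒ Y = (1/6, 2/3)
4. Z is the midpoint of VT ⇒ Z = (1/4, 3/4)
2·[VKJ] = -1/2, 2·[ZTY] = 1/24
[VKJ]:[ZTY] = -1/2:1/24 = -12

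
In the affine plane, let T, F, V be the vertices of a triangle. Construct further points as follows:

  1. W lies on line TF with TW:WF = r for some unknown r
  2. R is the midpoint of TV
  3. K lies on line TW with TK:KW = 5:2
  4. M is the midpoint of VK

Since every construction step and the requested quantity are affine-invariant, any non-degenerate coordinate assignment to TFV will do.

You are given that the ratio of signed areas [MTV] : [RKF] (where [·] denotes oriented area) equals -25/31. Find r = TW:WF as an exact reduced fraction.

Work in coordinates with T = (0, 0), F = (1, 0), V = (0, 1).
1. With TW:WF = r, write λ = r/(r+1) so W = T + λ·(F−T); W is affine-linear in λ
2. R is the midpoint of TV ⇒ R = (0, 1/2)
3. K lies on line TW with TK:KW = 5:2 ⇒ K is an affine combination of earlier points and hence also affine-linear in λ
4. M is the midpoint of VK ⇒ M is an affine combination of earlier points and hence also affine-linear in λ
Every point depending on W is an affine combination of W and λ-independent points, so each such coordinate is linear in λ; the λ² term in each signed area is a multiple of (F−T)×(F−T) = 0, so 2·[MTV] and 2·[RKF] are each linear in λ. Evaluating at λ=0 and λ=1:
  2·[MTV] = -5/14·λ,   2·[RKF] = -5/14·λ + 1/2
So [MTV]:[RKF] = (-5/14·λ) / (-5/14·λ + 1/2). Setting this equal to -25/31:
  -5/14·λ = -25/31·(-5/14·λ + 1/2)  ⇒  λ = 5/8
Then r = λ/(1−λ) = (5/8)/(3/8) = 5/3. Check: with r = 5/3, W = (5/8, 0) and [MTV]:[RKF] = -25/31 as required.

r = 5/3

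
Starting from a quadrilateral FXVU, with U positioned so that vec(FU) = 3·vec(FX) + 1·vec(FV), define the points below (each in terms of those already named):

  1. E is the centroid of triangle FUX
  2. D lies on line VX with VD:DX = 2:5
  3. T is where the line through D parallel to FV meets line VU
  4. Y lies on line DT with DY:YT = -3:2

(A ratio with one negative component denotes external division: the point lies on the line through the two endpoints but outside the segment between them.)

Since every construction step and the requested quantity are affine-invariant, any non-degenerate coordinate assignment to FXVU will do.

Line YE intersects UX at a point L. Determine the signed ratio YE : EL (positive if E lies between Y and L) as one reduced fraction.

Assign F = (0, 0), X = (1, 0), V = (0, 1), U = (3, 1) — the answer is frame-independent, so this choice is without loss of generality.
1. E is the centroid of triangle FUX ⇒ E = (4/3, 1/3)
2. D lies on line VX with VD:DX = 2:5 ⇒ D = (2/7, 5/7)
3. T is where the line through D parallel to FV meets line VU ⇒ T = (2/7, 1)
4. Y lies on line DT with DY:YT = -3:2 ⇒ Y = (2/7, 11/7)
line YE meets UX at L = (53/37, 8/37)
E = Y + t·(L−Y) with t = 74/81, so YE:EL = 74/81:7/81

YE:EL = 74/7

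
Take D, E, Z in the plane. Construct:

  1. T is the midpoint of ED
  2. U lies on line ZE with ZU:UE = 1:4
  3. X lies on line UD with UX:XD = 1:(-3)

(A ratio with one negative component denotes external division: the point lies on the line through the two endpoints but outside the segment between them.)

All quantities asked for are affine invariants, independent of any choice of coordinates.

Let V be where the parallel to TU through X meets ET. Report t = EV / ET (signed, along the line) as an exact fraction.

t = 1/2

Assign D = (0, 0), E = (1, 0), Z = (0, 1) — the answer is frame-independent, so this choice is without loss of generality.
1. T is the midpoint of ED ⇒ T = (1/2, 0)
2. U lies on line ZE with ZU:UE = 1:4 ⇒ U = (1/5, 4/5)
3. X lies on line UD with UX:XD = 1:(-3) ⇒ X = (3/10, 6/5)
through X parallel to TU: direction (-3/10, 4/5); meets ET at V = (3/4, 0)
V = E + t·(T−E) with t = 1/2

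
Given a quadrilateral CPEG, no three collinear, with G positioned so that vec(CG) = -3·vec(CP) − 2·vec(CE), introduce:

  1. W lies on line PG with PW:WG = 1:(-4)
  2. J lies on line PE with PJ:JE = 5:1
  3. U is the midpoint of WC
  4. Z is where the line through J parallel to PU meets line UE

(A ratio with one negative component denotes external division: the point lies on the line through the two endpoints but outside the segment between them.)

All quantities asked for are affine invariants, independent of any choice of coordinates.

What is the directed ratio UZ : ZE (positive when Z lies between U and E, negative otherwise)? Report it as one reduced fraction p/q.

Choose coordinates C = (0, 0), P = (1, 0), E = (0, 1), G = (-3, -2).
1. W lies on line PG with PW:WG = 1:(-4) ⇒ W = (7/3, 2/3)
2. J lies on line PE with PJ:JE = 5:1 ⇒ J = (1/6, 5/6)
3. U is the midpoint of WC ⇒ U = (7/6, 1/3)
4. Z is where the line through J parallel to PU meets line UE ⇒ Z = (7/36, 8/9)
Z = U + t·(E−U) with t = 5/6, so UZ:ZE = t:(1−t) = 5/6:1/6

UZ:ZE = 5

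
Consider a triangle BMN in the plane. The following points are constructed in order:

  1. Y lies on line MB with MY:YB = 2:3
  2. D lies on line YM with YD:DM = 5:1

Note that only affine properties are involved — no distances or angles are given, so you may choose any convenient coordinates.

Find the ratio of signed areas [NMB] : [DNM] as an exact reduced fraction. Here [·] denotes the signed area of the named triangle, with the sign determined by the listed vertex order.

[NMB]:[DNM] = 15

Choose coordinates B = (0, 0), M = (1, 0), N = (0, 1).
1. Y lies on line MB with MY:YB = 2:3 ⇒ Y = (3/5, 0)
2. D lies on line YM with YD:DM = 5:1 ⇒ D = (14/15, 0)
2·[NMB] = -1, 2·[DNM] = -1/15
[NMB]:[DNM] = -1:-1/15 = 15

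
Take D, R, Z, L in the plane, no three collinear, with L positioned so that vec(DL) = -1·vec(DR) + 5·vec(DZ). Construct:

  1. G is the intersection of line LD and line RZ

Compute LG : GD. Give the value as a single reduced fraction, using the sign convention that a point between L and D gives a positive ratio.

Work in coordinates with D = (0, 0), R = (1, 0), Z = (0, 1), L = (-1, 5).
1. G is the intersection of line LD and line RZ ⇒ G = (-1/4, 5/4)
G = L + t·(D−L) with t = 3/4, so LG:GD = t:(1−t) = 3/4:1/4

LG:GD = 3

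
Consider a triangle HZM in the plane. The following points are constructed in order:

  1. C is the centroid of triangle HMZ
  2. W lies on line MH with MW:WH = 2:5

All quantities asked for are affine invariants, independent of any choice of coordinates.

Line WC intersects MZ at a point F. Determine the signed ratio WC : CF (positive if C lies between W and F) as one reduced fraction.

Work in coordinates with H = (0, 0), Z = (1, 0), M = (0, 1).
1. C is the centroid of triangle HMZ ⇒ C = (1/3, 1/3)
2. W lies on line MH with MW:WH = 2:5 ⇒ W = (0, 5/7)
line WC meets MZ at F = (-2, 3)
C = W + t·(F−W) with t = -1/6, so WC:CF = -1/6:7/6

WC:CF = -1/7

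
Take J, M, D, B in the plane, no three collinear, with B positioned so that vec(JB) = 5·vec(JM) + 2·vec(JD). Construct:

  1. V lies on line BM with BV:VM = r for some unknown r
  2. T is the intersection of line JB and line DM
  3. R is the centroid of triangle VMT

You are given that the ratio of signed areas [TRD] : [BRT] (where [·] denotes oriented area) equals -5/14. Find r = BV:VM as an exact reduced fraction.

Work in coordinates with J = (0, 0), M = (1, 0), D = (0, 1), B = (5, 2).
1. With BV:VM = r, write λ = r/(r+1) so V = B + λ·(M−B); V is affine-linear in λ
2. T is the intersection of line JB and line DM ⇒ T = (5/7, 2/7)
3. R is the centroid of triangle VMT ⇒ R is an affine combination of earlier points and hence also affine-linear in λ
Every point depending on V is an affine combination of V and λ-independent points, so each such coordinate is linear in λ; the λ² term in each signed area is a multiple of (M−B)×(M−B) = 0, so 2·[TRD] and 2·[BRT] are each linear in λ. Evaluating at λ=0 and λ=1:
  2·[TRD] = -10/7·λ + 10/7,   2·[BRT] = -4/7·λ − 4/7
So [TRD]:[BRT] = (-10/7·λ + 10/7) / (-4/7·λ − 4/7). Setting this equal to -5/14:
  -10/7·λ + 10/7 = -5/14·(-4/7·λ − 4/7)  ⇒  λ = 3/4
Then r = λ/(1−λ) = (3/4)/(1/4) = 3. Check: with r = 3, V = (2, 1/2) and [TRD]:[BRT] = -5/14 as required.

r = 3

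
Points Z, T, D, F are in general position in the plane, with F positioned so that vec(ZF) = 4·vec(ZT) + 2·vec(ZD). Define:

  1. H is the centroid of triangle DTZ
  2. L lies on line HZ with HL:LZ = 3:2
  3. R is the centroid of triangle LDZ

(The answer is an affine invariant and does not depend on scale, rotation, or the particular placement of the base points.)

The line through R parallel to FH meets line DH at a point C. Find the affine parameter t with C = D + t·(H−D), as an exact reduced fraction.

t = 106/135

Work in coordinates with Z = (0, 0), T = (1, 0), D = (0, 1), F = (4, 2).
1. H is the centroid of triangle DTZ ⇒ H = (1/3, 1/3)
2. L lies on line HZ with HL:LZ = 3:2 ⇒ L = (2/15, 2/15)
3. R is the centroid of triangle LDZ ⇒ R = (2/45, 17/45)
through R parallel to FH: direction (-11/3, -5/3); meets DH at C = (106/405, 193/405)
C = D + t·(H−D) with t = 106/135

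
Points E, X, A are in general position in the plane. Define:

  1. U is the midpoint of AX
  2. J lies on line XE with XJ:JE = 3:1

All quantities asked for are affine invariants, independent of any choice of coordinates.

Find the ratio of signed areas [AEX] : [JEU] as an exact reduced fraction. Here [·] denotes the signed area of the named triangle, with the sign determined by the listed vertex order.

[AEX]:[JEU] = -8

Work in coordinates with E = (0, 0), X = (1, 0), A = (0, 1).
1. U is the midpoint of AX ⇒ U = (1/2, 1/2)
2. J lies on line XE with XJ:JE = 3:1 ⇒ J = (1/4, 0)
2·[AEX] = 1, 2·[JEU] = -1/8
[AEX]:[JEU] = 1:-1/8 = -8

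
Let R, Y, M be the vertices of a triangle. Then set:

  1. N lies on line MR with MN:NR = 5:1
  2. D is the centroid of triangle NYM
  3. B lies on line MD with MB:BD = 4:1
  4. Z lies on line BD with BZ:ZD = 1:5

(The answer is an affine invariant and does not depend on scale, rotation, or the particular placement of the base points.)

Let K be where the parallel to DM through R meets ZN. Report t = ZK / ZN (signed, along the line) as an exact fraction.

Set R = (0, 0), Y = (1, 0), M = (0, 1); any affine frame gives the same invariant.
1. N lies on line MR with MN:NR = 5:1 ⇒ N = (0, 1/6)
2. D is the centroid of triangle NYM ⇒ D = (1/3, 7/18)
3. B lies on line MD with MB:BD = 4:1 ⇒ B = (4/15, 23/45)
4. Z lies on line BD with BZ:ZD = 1:5 ⇒ Z = (5/18, 53/108)
through R parallel to DM: direction (-1/3, 11/18); meets ZN at K = (-1/18, 11/108)
K = Z + t·(N−Z) with t = 6/5

t = 6/5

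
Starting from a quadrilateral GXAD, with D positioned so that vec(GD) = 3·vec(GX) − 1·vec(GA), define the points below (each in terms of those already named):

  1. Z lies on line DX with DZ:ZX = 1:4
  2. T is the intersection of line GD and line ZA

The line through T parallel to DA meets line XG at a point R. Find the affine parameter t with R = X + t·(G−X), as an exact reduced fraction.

t = -11/28

Set G = (0, 0), X = (1, 0), A = (0, 1), D = (3, -1); any affine frame gives the same invariant.
1. Z lies on line DX with DZ:ZX = 1:4 ⇒ Z = (13/5, -4/5)
2. T is the intersection of line GD and line ZA ⇒ T = (39/14, -13/14)
through T parallel to DA: direction (-3, 2); meets XG at R = (39/28, 0)
R = X + t·(G−X) with t = -11/28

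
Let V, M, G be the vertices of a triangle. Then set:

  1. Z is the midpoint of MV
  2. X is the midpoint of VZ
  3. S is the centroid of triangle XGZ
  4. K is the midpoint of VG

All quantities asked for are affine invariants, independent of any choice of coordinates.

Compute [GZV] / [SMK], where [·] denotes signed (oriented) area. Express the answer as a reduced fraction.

Work in coordinates with V = (0, 0), M = (1, 0), G = (0, 1).
1. Z is the midpoint of MV ⇒ Z = (1/2, 0)
2. X is the midpoint of VZ ⇒ X = (1/4, 0)
3. S is the centroid of triangle XGZ ⇒ S = (1/4, 1/3)
4. K is the midpoint of VG ⇒ K = (0, 1/2)
2·[GZV] = -1/2, 2·[SMK] = 1/24
[GZV]:[SMK] = -1/2:1/24 = -12

[GZV]:[SMK] = -12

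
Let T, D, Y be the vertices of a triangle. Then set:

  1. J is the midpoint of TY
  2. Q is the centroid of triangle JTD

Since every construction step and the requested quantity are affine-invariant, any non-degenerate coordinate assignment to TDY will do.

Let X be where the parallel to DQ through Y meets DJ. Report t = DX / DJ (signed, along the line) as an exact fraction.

t = 3

Work in coordinates with T = (0, 0), D = (1, 0), Y = (0, 1).
1. J is the midpoint of TY ⇒ J = (0, 1/2)
2. Q is the centroid of triangle JTD ⇒ Q = (1/3, 1/6)
through Y parallel to DQ: direction (-2/3, 1/6); meets DJ at X = (-2, 3/2)
X = D + t·(J−D) with t = 3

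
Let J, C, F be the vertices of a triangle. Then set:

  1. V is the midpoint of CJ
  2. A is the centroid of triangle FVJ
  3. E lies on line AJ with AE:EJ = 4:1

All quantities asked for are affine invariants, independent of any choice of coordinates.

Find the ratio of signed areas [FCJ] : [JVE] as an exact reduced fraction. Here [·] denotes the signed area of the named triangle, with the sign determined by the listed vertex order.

[FCJ]:[JVE] = -30

Set J = (0, 0), C = (1, 0), F = (0, 1); any affine frame gives the same invariant.
1. V is the midpoint of CJ ⇒ V = (1/2, 0)
2. A is the centroid of triangle FVJ ⇒ A = (1/6, 1/3)
3. E lies on line AJ with AE:EJ = 4:1 ⇒ E = (1/30, 1/15)
2·[FCJ] = -1, 2·[JVE] = 1/30
[FCJ]:[JVE] = -1:1/30 = -30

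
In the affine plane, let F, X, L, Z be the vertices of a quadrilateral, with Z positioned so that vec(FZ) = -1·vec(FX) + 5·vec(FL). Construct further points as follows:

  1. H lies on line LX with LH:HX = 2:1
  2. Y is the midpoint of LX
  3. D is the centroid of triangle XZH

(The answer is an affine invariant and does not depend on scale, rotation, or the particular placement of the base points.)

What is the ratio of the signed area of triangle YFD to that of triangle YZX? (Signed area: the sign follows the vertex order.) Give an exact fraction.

Assign F = (0, 0), X = (1, 0), L = (0, 1), Z = (-1, 5) — the answer is frame-independent, so this choice is without loss of generality.
1. H lies on line LX with LH:HX = 2:1 ⇒ H = (2/3, 1/3)
2. Y is the midpoint of LX ⇒ Y = (1/2, 1/2)
3. D is the centroid of triangle XZH ⇒ D = (2/9, 16/9)
2·[YFD] = -7/9, 2·[YZX] = -3/2
[YFD]:[YZX] = -7/9:-3/2 = 14/27

[YFD]:[YZX] = 14/27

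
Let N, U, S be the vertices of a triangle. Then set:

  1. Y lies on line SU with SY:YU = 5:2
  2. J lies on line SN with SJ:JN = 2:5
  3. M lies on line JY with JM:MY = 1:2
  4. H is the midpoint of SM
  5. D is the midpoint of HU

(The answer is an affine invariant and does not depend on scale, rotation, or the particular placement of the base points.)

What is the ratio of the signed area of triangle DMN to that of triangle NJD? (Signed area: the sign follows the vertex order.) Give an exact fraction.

[DMN]:[NJD] = -133/235

Assign N = (0, 0), U = (1, 0), S = (0, 1) — the answer is frame-independent, so this choice is without loss of generality.
1. Y lies on line SU with SY:YU = 5:2 ⇒ Y = (5/7, 2/7)
2. J lies on line SN with SJ:JN = 2:5 ⇒ J = (0, 5/7)
3. M lies on line JY with JM:MY = 1:2 ⇒ M = (5/21, 4/7)
4. H is the midpoint of SM ⇒ H = (5/42, 11/14)
5. D is the midpoint of HU ⇒ D = (47/84, 11/28)
2·[DMN] = 19/84, 2·[NJD] = -235/588
[DMN]:[NJD] = 19/84:-235/588 = -133/235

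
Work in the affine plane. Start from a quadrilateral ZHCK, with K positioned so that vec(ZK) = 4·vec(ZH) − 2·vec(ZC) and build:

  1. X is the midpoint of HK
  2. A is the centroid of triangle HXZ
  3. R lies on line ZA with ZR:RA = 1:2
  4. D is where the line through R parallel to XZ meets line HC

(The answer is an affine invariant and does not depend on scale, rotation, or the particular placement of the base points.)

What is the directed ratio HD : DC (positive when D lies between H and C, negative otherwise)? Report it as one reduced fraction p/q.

HD:DC = -16/43

Assign Z = (0, 0), H = (1, 0), C = (0, 1), K = (4, -2) — the answer is frame-independent, so this choice is without loss of generality.
1. X is the midpoint of HK ⇒ X = (5/2, -1)
2. A is the centroid of triangle HXZ ⇒ A = (7/6, -1/3)
3. R lies on line ZA with ZR:RA = 1:2 ⇒ R = (7/18, -1/9)
4. D is where the line through R parallel to XZ meets line HC ⇒ D = (43/27, -16/27)
D = H + t·(C−H) with t = -16/27, so HD:DC = t:(1−t) = -16/27:43/27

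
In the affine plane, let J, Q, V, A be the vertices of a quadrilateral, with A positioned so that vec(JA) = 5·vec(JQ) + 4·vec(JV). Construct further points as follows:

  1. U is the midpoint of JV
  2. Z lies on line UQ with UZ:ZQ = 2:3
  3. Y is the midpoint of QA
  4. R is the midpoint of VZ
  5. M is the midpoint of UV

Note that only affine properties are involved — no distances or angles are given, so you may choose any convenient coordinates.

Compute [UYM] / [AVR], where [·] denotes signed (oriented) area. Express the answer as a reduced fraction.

Set J = (0, 0), Q = (1, 0), V = (0, 1), A = (5, 4); any affine frame gives the same invariant.
1. U is the midpoint of JV ⇒ U = (0, 1/2)
2. Z lies on line UQ with UZ:ZQ = 2:3 ⇒ Z = (2/5, 3/10)
3. Y is the midpoint of QA ⇒ Y = (3, 2)
4. R is the midpoint of VZ ⇒ R = (1/5, 13/20)
5. M is the midpoint of UV ⇒ M = (0, 3/4)
2·[UYM] = 3/4, 2·[AVR] = 47/20
[UYM]:[AVR] = 3/4:47/20 = 15/47

[UYM]:[AVR] = 15/47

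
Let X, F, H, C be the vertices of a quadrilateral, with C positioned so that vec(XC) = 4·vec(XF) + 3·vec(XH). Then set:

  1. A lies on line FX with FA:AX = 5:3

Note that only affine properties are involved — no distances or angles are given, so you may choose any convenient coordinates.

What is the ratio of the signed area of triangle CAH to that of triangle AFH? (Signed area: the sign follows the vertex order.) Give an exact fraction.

[CAH]:[AFH] = -38/5

Assign X = (0, 0), F = (1, 0), H = (0, 1), C = (4, 3) — the answer is frame-independent, so this choice is without loss of generality.
1. A lies on line FX with FA:AX = 5:3 ⇒ A = (3/8, 0)
2·[CAH] = -19/4, 2·[AFH] = 5/8
[CAH]:[AFH] = -19/4:5/8 = -38/5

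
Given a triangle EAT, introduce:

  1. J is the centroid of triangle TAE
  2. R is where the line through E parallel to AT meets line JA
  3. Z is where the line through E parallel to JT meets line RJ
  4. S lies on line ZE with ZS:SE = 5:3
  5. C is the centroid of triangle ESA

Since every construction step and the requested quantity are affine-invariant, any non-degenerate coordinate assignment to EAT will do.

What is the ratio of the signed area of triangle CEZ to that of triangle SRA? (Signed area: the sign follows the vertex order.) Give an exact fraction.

[CEZ]:[SRA] = 16/45

Assign E = (0, 0), A = (1, 0), T = (0, 1) — the answer is frame-independent, so this choice is without loss of generality.
1. J is the centroid of triangle TAE ⇒ J = (1/3, 1/3)
2. R is where the line through E parallel to AT meets line JA ⇒ R = (-1, 1)
3. Z is where the line through E parallel to JT meets line RJ ⇒ Z = (-1/3, 2/3)
4. S lies on line ZE with ZS:SE = 5:3 ⇒ S = (-1/8, 1/4)
5. C is the centroid of triangle ESA ⇒ C = (7/24, 1/12)
2·[CEZ] = -2/9, 2·[SRA] = -5/8
[CEZ]:[SRA] = -2/9:-5/8 = 16/45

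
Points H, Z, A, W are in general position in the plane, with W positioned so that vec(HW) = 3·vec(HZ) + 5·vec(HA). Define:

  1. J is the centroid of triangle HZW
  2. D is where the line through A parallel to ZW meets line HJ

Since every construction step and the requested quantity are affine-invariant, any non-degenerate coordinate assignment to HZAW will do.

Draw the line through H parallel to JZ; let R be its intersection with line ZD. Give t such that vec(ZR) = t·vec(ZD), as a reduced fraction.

t = 5/8

Choose coordinates H = (0, 0), Z = (1, 0), A = (0, 1), W = (3, 5).
1. J is the centroid of triangle HZW ⇒ J = (4/3, 5/3)
2. D is where the line through A parallel to ZW meets line HJ ⇒ D = (-4/5, -1)
through H parallel to JZ: direction (-1/3, -5/3); meets ZD at R = (-1/8, -5/8)
R = Z + t·(D−Z) with t = 5/8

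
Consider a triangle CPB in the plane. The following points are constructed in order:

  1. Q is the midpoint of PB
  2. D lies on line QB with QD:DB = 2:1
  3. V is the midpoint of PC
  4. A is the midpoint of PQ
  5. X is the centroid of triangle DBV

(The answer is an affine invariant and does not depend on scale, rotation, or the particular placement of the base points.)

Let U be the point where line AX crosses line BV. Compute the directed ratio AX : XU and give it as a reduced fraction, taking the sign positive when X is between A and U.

Assign C = (0, 0), P = (1, 0), B = (0, 1) — the answer is frame-independent, so this choice is without loss of generality.
1. Q is the midpoint of PB ⇒ Q = (1/2, 1/2)
2. D lies on line QB with QD:DB = 2:1 ⇒ D = (1/6, 5/6)
3. V is the midpoint of PC ⇒ V = (1/2, 0)
4. A is the midpoint of PQ ⇒ A = (3/4, 1/4)
5. X is the centroid of triangle DBV ⇒ X = (2/9, 11/18)
line AX meets BV at U = (9/50, 16/25)
X = A + t·(U−A) with t = 25/27, so AX:XU = 25/27:2/27

AX:XU = 25/2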